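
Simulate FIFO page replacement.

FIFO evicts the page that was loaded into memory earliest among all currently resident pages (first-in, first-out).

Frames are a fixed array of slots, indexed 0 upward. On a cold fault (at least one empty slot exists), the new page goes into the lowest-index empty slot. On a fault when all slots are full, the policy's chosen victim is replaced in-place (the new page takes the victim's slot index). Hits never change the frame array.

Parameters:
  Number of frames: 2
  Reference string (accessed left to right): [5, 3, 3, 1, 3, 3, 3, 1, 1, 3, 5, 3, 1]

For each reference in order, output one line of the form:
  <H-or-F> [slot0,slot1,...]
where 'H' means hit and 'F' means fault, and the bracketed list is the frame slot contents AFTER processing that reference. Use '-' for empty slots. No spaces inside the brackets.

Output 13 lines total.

F [5,-]
F [5,3]
H [5,3]
F [1,3]
H [1,3]
H [1,3]
H [1,3]
H [1,3]
H [1,3]
H [1,3]
F [1,5]
F [3,5]
F [3,1]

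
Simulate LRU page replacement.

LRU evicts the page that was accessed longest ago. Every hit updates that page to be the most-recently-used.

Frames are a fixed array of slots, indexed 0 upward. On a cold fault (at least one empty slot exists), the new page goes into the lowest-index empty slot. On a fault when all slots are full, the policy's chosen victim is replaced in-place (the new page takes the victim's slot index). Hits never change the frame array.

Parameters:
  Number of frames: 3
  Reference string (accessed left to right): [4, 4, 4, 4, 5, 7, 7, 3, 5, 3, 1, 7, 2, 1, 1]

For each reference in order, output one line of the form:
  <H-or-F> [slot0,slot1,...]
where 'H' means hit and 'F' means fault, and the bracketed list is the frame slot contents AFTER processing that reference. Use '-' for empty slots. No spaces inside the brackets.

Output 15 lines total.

F [4,-,-]
H [4,-,-]
H [4,-,-]
H [4,-,-]
F [4,5,-]
F [4,5,7]
H [4,5,7]
F [3,5,7]
H [3,5,7]
H [3,5,7]
F [3,5,1]
F [3,7,1]
F [2,7,1]
H [2,7,1]
H [2,7,1]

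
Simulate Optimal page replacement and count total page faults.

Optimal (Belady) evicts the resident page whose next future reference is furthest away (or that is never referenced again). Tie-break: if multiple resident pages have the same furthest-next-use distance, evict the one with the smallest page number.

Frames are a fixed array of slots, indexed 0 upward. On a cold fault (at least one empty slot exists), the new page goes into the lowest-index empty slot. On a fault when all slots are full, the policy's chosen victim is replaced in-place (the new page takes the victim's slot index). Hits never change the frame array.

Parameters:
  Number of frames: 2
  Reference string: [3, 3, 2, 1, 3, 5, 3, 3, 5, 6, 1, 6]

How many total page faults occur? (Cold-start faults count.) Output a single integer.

Answer: 6

Derivation:
Step 0: ref 3 → FAULT, frames=[3,-]
Step 1: ref 3 → HIT, frames=[3,-]
Step 2: ref 2 → FAULT, frames=[3,2]
Step 3: ref 1 → FAULT (evict 2), frames=[3,1]
Step 4: ref 3 → HIT, frames=[3,1]
Step 5: ref 5 → FAULT (evict 1), frames=[3,5]
Step 6: ref 3 → HIT, frames=[3,5]
Step 7: ref 3 → HIT, frames=[3,5]
Step 8: ref 5 → HIT, frames=[3,5]
Step 9: ref 6 → FAULT (evict 3), frames=[6,5]
Step 10: ref 1 → FAULT (evict 5), frames=[6,1]
Step 11: ref 6 → HIT, frames=[6,1]
Total faults: 6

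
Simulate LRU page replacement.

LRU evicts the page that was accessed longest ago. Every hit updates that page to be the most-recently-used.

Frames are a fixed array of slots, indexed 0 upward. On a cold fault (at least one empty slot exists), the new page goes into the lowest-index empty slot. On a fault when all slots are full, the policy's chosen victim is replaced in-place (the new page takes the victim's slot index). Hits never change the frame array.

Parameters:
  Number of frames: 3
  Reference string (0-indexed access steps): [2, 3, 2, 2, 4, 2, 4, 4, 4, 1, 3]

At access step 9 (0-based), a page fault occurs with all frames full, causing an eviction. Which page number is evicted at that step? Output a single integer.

Step 0: ref 2 -> FAULT, frames=[2,-,-]
Step 1: ref 3 -> FAULT, frames=[2,3,-]
Step 2: ref 2 -> HIT, frames=[2,3,-]
Step 3: ref 2 -> HIT, frames=[2,3,-]
Step 4: ref 4 -> FAULT, frames=[2,3,4]
Step 5: ref 2 -> HIT, frames=[2,3,4]
Step 6: ref 4 -> HIT, frames=[2,3,4]
Step 7: ref 4 -> HIT, frames=[2,3,4]
Step 8: ref 4 -> HIT, frames=[2,3,4]
Step 9: ref 1 -> FAULT, evict 3, frames=[2,1,4]
At step 9: evicted page 3

Answer: 3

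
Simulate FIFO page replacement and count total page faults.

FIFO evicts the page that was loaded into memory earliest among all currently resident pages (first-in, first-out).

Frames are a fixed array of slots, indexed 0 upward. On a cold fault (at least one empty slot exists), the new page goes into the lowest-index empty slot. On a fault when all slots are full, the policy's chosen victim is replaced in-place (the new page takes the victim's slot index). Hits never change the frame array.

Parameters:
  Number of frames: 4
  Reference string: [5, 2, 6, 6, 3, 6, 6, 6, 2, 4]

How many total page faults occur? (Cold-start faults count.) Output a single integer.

Answer: 5

Derivation:
Step 0: ref 5 → FAULT, frames=[5,-,-,-]
Step 1: ref 2 → FAULT, frames=[5,2,-,-]
Step 2: ref 6 → FAULT, frames=[5,2,6,-]
Step 3: ref 6 → HIT, frames=[5,2,6,-]
Step 4: ref 3 → FAULT, frames=[5,2,6,3]
Step 5: ref 6 → HIT, frames=[5,2,6,3]
Step 6: ref 6 → HIT, frames=[5,2,6,3]
Step 7: ref 6 → HIT, frames=[5,2,6,3]
Step 8: ref 2 → HIT, frames=[5,2,6,3]
Step 9: ref 4 → FAULT (evict 5), frames=[4,2,6,3]
Total faults: 5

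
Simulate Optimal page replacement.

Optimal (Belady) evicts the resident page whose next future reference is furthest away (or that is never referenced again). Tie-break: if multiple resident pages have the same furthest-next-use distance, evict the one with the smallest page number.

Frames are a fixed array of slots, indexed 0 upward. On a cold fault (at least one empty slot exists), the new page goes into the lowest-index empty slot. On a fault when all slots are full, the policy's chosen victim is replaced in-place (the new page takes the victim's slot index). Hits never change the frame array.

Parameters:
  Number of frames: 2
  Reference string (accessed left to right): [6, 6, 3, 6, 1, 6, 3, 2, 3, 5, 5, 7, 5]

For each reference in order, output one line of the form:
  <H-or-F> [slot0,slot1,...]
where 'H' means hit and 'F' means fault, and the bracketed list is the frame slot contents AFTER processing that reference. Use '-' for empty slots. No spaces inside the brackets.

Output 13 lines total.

F [6,-]
H [6,-]
F [6,3]
H [6,3]
F [6,1]
H [6,1]
F [6,3]
F [2,3]
H [2,3]
F [5,3]
H [5,3]
F [5,7]
H [5,7]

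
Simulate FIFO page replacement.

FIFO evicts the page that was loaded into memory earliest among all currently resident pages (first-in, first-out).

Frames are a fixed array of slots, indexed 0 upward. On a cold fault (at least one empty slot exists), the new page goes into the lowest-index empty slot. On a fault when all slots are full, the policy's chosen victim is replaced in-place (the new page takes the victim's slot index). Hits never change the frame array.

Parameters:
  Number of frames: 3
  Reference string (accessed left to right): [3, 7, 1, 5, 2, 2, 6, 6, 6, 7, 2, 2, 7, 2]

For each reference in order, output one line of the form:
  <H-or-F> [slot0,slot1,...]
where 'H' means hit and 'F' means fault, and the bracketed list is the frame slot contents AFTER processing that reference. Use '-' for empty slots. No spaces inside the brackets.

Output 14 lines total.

F [3,-,-]
F [3,7,-]
F [3,7,1]
F [5,7,1]
F [5,2,1]
H [5,2,1]
F [5,2,6]
H [5,2,6]
H [5,2,6]
F [7,2,6]
H [7,2,6]
H [7,2,6]
H [7,2,6]
H [7,2,6]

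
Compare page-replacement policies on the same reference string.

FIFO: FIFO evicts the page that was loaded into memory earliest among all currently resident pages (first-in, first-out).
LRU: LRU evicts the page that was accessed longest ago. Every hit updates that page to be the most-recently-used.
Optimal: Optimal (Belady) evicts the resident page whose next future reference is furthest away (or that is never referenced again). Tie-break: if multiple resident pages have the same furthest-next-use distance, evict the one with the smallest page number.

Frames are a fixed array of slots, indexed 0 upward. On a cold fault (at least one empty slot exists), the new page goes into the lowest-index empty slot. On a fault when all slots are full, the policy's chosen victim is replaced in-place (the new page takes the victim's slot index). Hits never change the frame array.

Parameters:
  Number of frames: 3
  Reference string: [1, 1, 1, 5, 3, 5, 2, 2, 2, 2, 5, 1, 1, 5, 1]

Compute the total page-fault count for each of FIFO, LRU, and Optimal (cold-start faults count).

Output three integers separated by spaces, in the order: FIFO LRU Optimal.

Answer: 6 5 4

Derivation:
--- FIFO ---
  step 0: ref 1 -> FAULT, frames=[1,-,-] (faults so far: 1)
  step 1: ref 1 -> HIT, frames=[1,-,-] (faults so far: 1)
  step 2: ref 1 -> HIT, frames=[1,-,-] (faults so far: 1)
  step 3: ref 5 -> FAULT, frames=[1,5,-] (faults so far: 2)
  step 4: ref 3 -> FAULT, frames=[1,5,3] (faults so far: 3)
  step 5: ref 5 -> HIT, frames=[1,5,3] (faults so far: 3)
  step 6: ref 2 -> FAULT, evict 1, frames=[2,5,3] (faults so far: 4)
  step 7: ref 2 -> HIT, frames=[2,5,3] (faults so far: 4)
  step 8: ref 2 -> HIT, frames=[2,5,3] (faults so far: 4)
  step 9: ref 2 -> HIT, frames=[2,5,3] (faults so far: 4)
  step 10: ref 5 -> HIT, frames=[2,5,3] (faults so far: 4)
  step 11: ref 1 -> FAULT, evict 5, frames=[2,1,3] (faults so far: 5)
  step 12: ref 1 -> HIT, frames=[2,1,3] (faults so far: 5)
  step 13: ref 5 -> FAULT, evict 3, frames=[2,1,5] (faults so far: 6)
  step 14: ref 1 -> HIT, frames=[2,1,5] (faults so far: 6)
  FIFO total faults: 6
--- LRU ---
  step 0: ref 1 -> FAULT, frames=[1,-,-] (faults so far: 1)
  step 1: ref 1 -> HIT, frames=[1,-,-] (faults so far: 1)
  step 2: ref 1 -> HIT, frames=[1,-,-] (faults so far: 1)
  step 3: ref 5 -> FAULT, frames=[1,5,-] (faults so far: 2)
  step 4: ref 3 -> FAULT, frames=[1,5,3] (faults so far: 3)
  step 5: ref 5 -> HIT, frames=[1,5,3] (faults so far: 3)
  step 6: ref 2 -> FAULT, evict 1, frames=[2,5,3] (faults so far: 4)
  step 7: ref 2 -> HIT, frames=[2,5,3] (faults so far: 4)
  step 8: ref 2 -> HIT, frames=[2,5,3] (faults so far: 4)
  step 9: ref 2 -> HIT, frames=[2,5,3] (faults so far: 4)
  step 10: ref 5 -> HIT, frames=[2,5,3] (faults so far: 4)
  step 11: ref 1 -> FAULT, evict 3, frames=[2,5,1] (faults so far: 5)
  step 12: ref 1 -> HIT, frames=[2,5,1] (faults so far: 5)
  step 13: ref 5 -> HIT, frames=[2,5,1] (faults so far: 5)
  step 14: ref 1 -> HIT, frames=[2,5,1] (faults so far: 5)
  LRU total faults: 5
--- Optimal ---
  step 0: ref 1 -> FAULT, frames=[1,-,-] (faults so far: 1)
  step 1: ref 1 -> HIT, frames=[1,-,-] (faults so far: 1)
  step 2: ref 1 -> HIT, frames=[1,-,-] (faults so far: 1)
  step 3: ref 5 -> FAULT, frames=[1,5,-] (faults so far: 2)
  step 4: ref 3 -> FAULT, frames=[1,5,3] (faults so far: 3)
  step 5: ref 5 -> HIT, frames=[1,5,3] (faults so far: 3)
  step 6: ref 2 -> FAULT, evict 3, frames=[1,5,2] (faults so far: 4)
  step 7: ref 2 -> HIT, frames=[1,5,2] (faults so far: 4)
  step 8: ref 2 -> HIT, frames=[1,5,2] (faults so far: 4)
  step 9: ref 2 -> HIT, frames=[1,5,2] (faults so far: 4)
  step 10: ref 5 -> HIT, frames=[1,5,2] (faults so far: 4)
  step 11: ref 1 -> HIT, frames=[1,5,2] (faults so far: 4)
  step 12: ref 1 -> HIT, frames=[1,5,2] (faults so far: 4)
  step 13: ref 5 -> HIT, frames=[1,5,2] (faults so far: 4)
  step 14: ref 1 -> HIT, frames=[1,5,2] (faults so far: 4)
  Optimal total faults: 4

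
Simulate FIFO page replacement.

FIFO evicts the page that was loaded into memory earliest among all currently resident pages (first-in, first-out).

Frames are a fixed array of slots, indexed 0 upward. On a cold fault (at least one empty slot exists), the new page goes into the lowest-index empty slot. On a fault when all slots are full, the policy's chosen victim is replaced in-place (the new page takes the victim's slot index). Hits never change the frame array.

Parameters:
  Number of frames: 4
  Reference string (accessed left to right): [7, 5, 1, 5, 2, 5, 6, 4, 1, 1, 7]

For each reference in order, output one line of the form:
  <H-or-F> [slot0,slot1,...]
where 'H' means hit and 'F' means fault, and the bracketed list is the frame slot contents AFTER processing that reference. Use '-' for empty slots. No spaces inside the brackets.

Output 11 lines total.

F [7,-,-,-]
F [7,5,-,-]
F [7,5,1,-]
H [7,5,1,-]
F [7,5,1,2]
H [7,5,1,2]
F [6,5,1,2]
F [6,4,1,2]
H [6,4,1,2]
H [6,4,1,2]
F [6,4,7,2]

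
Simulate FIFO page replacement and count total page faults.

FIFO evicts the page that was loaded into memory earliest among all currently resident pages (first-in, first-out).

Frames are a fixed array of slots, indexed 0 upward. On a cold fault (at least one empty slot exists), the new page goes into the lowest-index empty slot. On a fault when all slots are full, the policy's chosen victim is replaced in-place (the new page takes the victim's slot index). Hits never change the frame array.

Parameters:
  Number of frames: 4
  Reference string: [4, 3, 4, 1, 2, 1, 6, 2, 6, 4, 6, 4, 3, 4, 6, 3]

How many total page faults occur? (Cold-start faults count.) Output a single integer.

Step 0: ref 4 → FAULT, frames=[4,-,-,-]
Step 1: ref 3 → FAULT, frames=[4,3,-,-]
Step 2: ref 4 → HIT, frames=[4,3,-,-]
Step 3: ref 1 → FAULT, frames=[4,3,1,-]
Step 4: ref 2 → FAULT, frames=[4,3,1,2]
Step 5: ref 1 → HIT, frames=[4,3,1,2]
Step 6: ref 6 → FAULT (evict 4), frames=[6,3,1,2]
Step 7: ref 2 → HIT, frames=[6,3,1,2]
Step 8: ref 6 → HIT, frames=[6,3,1,2]
Step 9: ref 4 → FAULT (evict 3), frames=[6,4,1,2]
Step 10: ref 6 → HIT, frames=[6,4,1,2]
Step 11: ref 4 → HIT, frames=[6,4,1,2]
Step 12: ref 3 → FAULT (evict 1), frames=[6,4,3,2]
Step 13: ref 4 → HIT, frames=[6,4,3,2]
Step 14: ref 6 → HIT, frames=[6,4,3,2]
Step 15: ref 3 → HIT, frames=[6,4,3,2]
Total faults: 7

Answer: 7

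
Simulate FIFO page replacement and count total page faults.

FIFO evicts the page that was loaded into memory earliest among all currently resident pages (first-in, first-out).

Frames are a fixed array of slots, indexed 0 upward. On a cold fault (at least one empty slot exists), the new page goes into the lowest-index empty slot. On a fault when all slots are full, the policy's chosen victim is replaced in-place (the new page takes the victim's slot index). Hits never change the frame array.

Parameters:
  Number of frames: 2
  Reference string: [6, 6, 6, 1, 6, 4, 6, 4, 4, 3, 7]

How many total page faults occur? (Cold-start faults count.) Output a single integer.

Step 0: ref 6 → FAULT, frames=[6,-]
Step 1: ref 6 → HIT, frames=[6,-]
Step 2: ref 6 → HIT, frames=[6,-]
Step 3: ref 1 → FAULT, frames=[6,1]
Step 4: ref 6 → HIT, frames=[6,1]
Step 5: ref 4 → FAULT (evict 6), frames=[4,1]
Step 6: ref 6 → FAULT (evict 1), frames=[4,6]
Step 7: ref 4 → HIT, frames=[4,6]
Step 8: ref 4 → HIT, frames=[4,6]
Step 9: ref 3 → FAULT (evict 4), frames=[3,6]
Step 10: ref 7 → FAULT (evict 6), frames=[3,7]
Total faults: 6

Answer: 6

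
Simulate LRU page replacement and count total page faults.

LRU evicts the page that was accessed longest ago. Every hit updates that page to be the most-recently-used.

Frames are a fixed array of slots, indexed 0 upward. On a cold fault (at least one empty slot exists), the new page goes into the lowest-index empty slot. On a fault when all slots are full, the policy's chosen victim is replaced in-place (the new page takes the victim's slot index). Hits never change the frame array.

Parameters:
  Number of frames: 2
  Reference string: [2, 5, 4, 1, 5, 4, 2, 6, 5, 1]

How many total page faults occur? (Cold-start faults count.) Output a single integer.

Answer: 10

Derivation:
Step 0: ref 2 → FAULT, frames=[2,-]
Step 1: ref 5 → FAULT, frames=[2,5]
Step 2: ref 4 → FAULT (evict 2), frames=[4,5]
Step 3: ref 1 → FAULT (evict 5), frames=[4,1]
Step 4: ref 5 → FAULT (evict 4), frames=[5,1]
Step 5: ref 4 → FAULT (evict 1), frames=[5,4]
Step 6: ref 2 → FAULT (evict 5), frames=[2,4]
Step 7: ref 6 → FAULT (evict 4), frames=[2,6]
Step 8: ref 5 → FAULT (evict 2), frames=[5,6]
Step 9: ref 1 → FAULT (evict 6), frames=[5,1]
Total faults: 10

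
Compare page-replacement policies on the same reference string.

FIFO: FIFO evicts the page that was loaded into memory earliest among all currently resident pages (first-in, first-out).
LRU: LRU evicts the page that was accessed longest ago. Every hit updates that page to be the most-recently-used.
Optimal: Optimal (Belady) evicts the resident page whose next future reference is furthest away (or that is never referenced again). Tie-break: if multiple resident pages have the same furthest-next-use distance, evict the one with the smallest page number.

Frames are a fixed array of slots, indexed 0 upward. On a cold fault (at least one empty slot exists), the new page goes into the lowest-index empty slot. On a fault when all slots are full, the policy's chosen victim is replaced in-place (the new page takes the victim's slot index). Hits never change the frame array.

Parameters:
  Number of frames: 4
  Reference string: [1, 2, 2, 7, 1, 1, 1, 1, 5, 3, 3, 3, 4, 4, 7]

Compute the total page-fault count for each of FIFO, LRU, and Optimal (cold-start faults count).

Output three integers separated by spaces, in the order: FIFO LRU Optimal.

Answer: 6 7 6

Derivation:
--- FIFO ---
  step 0: ref 1 -> FAULT, frames=[1,-,-,-] (faults so far: 1)
  step 1: ref 2 -> FAULT, frames=[1,2,-,-] (faults so far: 2)
  step 2: ref 2 -> HIT, frames=[1,2,-,-] (faults so far: 2)
  step 3: ref 7 -> FAULT, frames=[1,2,7,-] (faults so far: 3)
  step 4: ref 1 -> HIT, frames=[1,2,7,-] (faults so far: 3)
  step 5: ref 1 -> HIT, frames=[1,2,7,-] (faults so far: 3)
  step 6: ref 1 -> HIT, frames=[1,2,7,-] (faults so far: 3)
  step 7: ref 1 -> HIT, frames=[1,2,7,-] (faults so far: 3)
  step 8: ref 5 -> FAULT, frames=[1,2,7,5] (faults so far: 4)
  step 9: ref 3 -> FAULT, evict 1, frames=[3,2,7,5] (faults so far: 5)
  step 10: ref 3 -> HIT, frames=[3,2,7,5] (faults so far: 5)
  step 11: ref 3 -> HIT, frames=[3,2,7,5] (faults so far: 5)
  step 12: ref 4 -> FAULT, evict 2, frames=[3,4,7,5] (faults so far: 6)
  step 13: ref 4 -> HIT, frames=[3,4,7,5] (faults so far: 6)
  step 14: ref 7 -> HIT, frames=[3,4,7,5] (faults so far: 6)
  FIFO total faults: 6
--- LRU ---
  step 0: ref 1 -> FAULT, frames=[1,-,-,-] (faults so far: 1)
  step 1: ref 2 -> FAULT, frames=[1,2,-,-] (faults so far: 2)
  step 2: ref 2 -> HIT, frames=[1,2,-,-] (faults so far: 2)
  step 3: ref 7 -> FAULT, frames=[1,2,7,-] (faults so far: 3)
  step 4: ref 1 -> HIT, frames=[1,2,7,-] (faults so far: 3)
  step 5: ref 1 -> HIT, frames=[1,2,7,-] (faults so far: 3)
  step 6: ref 1 -> HIT, frames=[1,2,7,-] (faults so far: 3)
  step 7: ref 1 -> HIT, frames=[1,2,7,-] (faults so far: 3)
  step 8: ref 5 -> FAULT, frames=[1,2,7,5] (faults so far: 4)
  step 9: ref 3 -> FAULT, evict 2, frames=[1,3,7,5] (faults so far: 5)
  step 10: ref 3 -> HIT, frames=[1,3,7,5] (faults so far: 5)
  step 11: ref 3 -> HIT, frames=[1,3,7,5] (faults so far: 5)
  step 12: ref 4 -> FAULT, evict 7, frames=[1,3,4,5] (faults so far: 6)
  step 13: ref 4 -> HIT, frames=[1,3,4,5] (faults so far: 6)
  step 14: ref 7 -> FAULT, evict 1, frames=[7,3,4,5] (faults so far: 7)
  LRU total faults: 7
--- Optimal ---
  step 0: ref 1 -> FAULT, frames=[1,-,-,-] (faults so far: 1)
  step 1: ref 2 -> FAULT, frames=[1,2,-,-] (faults so far: 2)
  step 2: ref 2 -> HIT, frames=[1,2,-,-] (faults so far: 2)
  step 3: ref 7 -> FAULT, frames=[1,2,7,-] (faults so far: 3)
  step 4: ref 1 -> HIT, frames=[1,2,7,-] (faults so far: 3)
  step 5: ref 1 -> HIT, frames=[1,2,7,-] (faults so far: 3)
  step 6: ref 1 -> HIT, frames=[1,2,7,-] (faults so far: 3)
  step 7: ref 1 -> HIT, frames=[1,2,7,-] (faults so far: 3)
  step 8: ref 5 -> FAULT, frames=[1,2,7,5] (faults so far: 4)
  step 9: ref 3 -> FAULT, evict 1, frames=[3,2,7,5] (faults so far: 5)
  step 10: ref 3 -> HIT, frames=[3,2,7,5] (faults so far: 5)
  step 11: ref 3 -> HIT, frames=[3,2,7,5] (faults so far: 5)
  step 12: ref 4 -> FAULT, evict 2, frames=[3,4,7,5] (faults so far: 6)
  step 13: ref 4 -> HIT, frames=[3,4,7,5] (faults so far: 6)
  step 14: ref 7 -> HIT, frames=[3,4,7,5] (faults so far: 6)
  Optimal total faults: 6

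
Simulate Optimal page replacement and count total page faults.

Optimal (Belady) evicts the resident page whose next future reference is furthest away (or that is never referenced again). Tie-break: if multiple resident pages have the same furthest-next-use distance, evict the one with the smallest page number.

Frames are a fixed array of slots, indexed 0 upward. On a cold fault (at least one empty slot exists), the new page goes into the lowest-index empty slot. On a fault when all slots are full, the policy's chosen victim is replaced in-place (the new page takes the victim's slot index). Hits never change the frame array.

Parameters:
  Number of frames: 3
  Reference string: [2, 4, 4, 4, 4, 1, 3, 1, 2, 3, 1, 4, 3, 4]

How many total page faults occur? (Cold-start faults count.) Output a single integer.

Answer: 5

Derivation:
Step 0: ref 2 → FAULT, frames=[2,-,-]
Step 1: ref 4 → FAULT, frames=[2,4,-]
Step 2: ref 4 → HIT, frames=[2,4,-]
Step 3: ref 4 → HIT, frames=[2,4,-]
Step 4: ref 4 → HIT, frames=[2,4,-]
Step 5: ref 1 → FAULT, frames=[2,4,1]
Step 6: ref 3 → FAULT (evict 4), frames=[2,3,1]
Step 7: ref 1 → HIT, frames=[2,3,1]
Step 8: ref 2 → HIT, frames=[2,3,1]
Step 9: ref 3 → HIT, frames=[2,3,1]
Step 10: ref 1 → HIT, frames=[2,3,1]
Step 11: ref 4 → FAULT (evict 1), frames=[2,3,4]
Step 12: ref 3 → HIT, frames=[2,3,4]
Step 13: ref 4 → HIT, frames=[2,3,4]
Total faults: 5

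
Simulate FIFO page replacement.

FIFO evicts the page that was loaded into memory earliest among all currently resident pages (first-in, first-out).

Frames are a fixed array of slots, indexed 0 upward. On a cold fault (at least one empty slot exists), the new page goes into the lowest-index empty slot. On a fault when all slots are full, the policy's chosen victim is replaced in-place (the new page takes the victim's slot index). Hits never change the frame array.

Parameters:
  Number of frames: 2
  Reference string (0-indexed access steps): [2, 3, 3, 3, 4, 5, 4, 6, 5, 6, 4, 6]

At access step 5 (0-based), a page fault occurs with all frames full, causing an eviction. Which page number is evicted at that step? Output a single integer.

Step 0: ref 2 -> FAULT, frames=[2,-]
Step 1: ref 3 -> FAULT, frames=[2,3]
Step 2: ref 3 -> HIT, frames=[2,3]
Step 3: ref 3 -> HIT, frames=[2,3]
Step 4: ref 4 -> FAULT, evict 2, frames=[4,3]
Step 5: ref 5 -> FAULT, evict 3, frames=[4,5]
At step 5: evicted page 3

Answer: 3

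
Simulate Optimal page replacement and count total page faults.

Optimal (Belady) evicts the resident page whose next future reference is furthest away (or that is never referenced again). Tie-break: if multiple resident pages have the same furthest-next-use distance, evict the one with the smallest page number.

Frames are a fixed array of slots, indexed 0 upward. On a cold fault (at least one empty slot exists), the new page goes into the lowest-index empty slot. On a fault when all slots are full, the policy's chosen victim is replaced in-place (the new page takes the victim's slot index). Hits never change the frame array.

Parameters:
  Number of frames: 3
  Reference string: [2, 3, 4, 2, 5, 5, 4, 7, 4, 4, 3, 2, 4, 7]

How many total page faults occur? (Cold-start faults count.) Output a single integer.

Step 0: ref 2 → FAULT, frames=[2,-,-]
Step 1: ref 3 → FAULT, frames=[2,3,-]
Step 2: ref 4 → FAULT, frames=[2,3,4]
Step 3: ref 2 → HIT, frames=[2,3,4]
Step 4: ref 5 → FAULT (evict 2), frames=[5,3,4]
Step 5: ref 5 → HIT, frames=[5,3,4]
Step 6: ref 4 → HIT, frames=[5,3,4]
Step 7: ref 7 → FAULT (evict 5), frames=[7,3,4]
Step 8: ref 4 → HIT, frames=[7,3,4]
Step 9: ref 4 → HIT, frames=[7,3,4]
Step 10: ref 3 → HIT, frames=[7,3,4]
Step 11: ref 2 → FAULT (evict 3), frames=[7,2,4]
Step 12: ref 4 → HIT, frames=[7,2,4]
Step 13: ref 7 → HIT, frames=[7,2,4]
Total faults: 6

Answer: 6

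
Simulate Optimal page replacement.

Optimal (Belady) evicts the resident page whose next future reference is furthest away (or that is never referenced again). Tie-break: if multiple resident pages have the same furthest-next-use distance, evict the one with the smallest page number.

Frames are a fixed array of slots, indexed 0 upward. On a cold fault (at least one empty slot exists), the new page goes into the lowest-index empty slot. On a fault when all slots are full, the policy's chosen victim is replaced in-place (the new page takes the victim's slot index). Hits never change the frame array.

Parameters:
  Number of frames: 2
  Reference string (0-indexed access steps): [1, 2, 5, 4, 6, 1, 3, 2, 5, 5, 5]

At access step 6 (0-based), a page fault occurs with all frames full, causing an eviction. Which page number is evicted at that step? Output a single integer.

Step 0: ref 1 -> FAULT, frames=[1,-]
Step 1: ref 2 -> FAULT, frames=[1,2]
Step 2: ref 5 -> FAULT, evict 2, frames=[1,5]
Step 3: ref 4 -> FAULT, evict 5, frames=[1,4]
Step 4: ref 6 -> FAULT, evict 4, frames=[1,6]
Step 5: ref 1 -> HIT, frames=[1,6]
Step 6: ref 3 -> FAULT, evict 1, frames=[3,6]
At step 6: evicted page 1

Answer: 1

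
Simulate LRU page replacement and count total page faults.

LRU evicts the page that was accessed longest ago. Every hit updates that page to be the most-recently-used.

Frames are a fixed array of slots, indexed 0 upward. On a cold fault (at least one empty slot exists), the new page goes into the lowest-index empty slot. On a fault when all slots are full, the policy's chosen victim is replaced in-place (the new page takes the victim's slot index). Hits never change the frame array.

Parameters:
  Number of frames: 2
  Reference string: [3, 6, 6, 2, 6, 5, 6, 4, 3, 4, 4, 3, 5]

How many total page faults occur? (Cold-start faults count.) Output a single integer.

Step 0: ref 3 → FAULT, frames=[3,-]
Step 1: ref 6 → FAULT, frames=[3,6]
Step 2: ref 6 → HIT, frames=[3,6]
Step 3: ref 2 → FAULT (evict 3), frames=[2,6]
Step 4: ref 6 → HIT, frames=[2,6]
Step 5: ref 5 → FAULT (evict 2), frames=[5,6]
Step 6: ref 6 → HIT, frames=[5,6]
Step 7: ref 4 → FAULT (evict 5), frames=[4,6]
Step 8: ref 3 → FAULT (evict 6), frames=[4,3]
Step 9: ref 4 → HIT, frames=[4,3]
Step 10: ref 4 → HIT, frames=[4,3]
Step 11: ref 3 → HIT, frames=[4,3]
Step 12: ref 5 → FAULT (evict 4), frames=[5,3]
Total faults: 7

Answer: 7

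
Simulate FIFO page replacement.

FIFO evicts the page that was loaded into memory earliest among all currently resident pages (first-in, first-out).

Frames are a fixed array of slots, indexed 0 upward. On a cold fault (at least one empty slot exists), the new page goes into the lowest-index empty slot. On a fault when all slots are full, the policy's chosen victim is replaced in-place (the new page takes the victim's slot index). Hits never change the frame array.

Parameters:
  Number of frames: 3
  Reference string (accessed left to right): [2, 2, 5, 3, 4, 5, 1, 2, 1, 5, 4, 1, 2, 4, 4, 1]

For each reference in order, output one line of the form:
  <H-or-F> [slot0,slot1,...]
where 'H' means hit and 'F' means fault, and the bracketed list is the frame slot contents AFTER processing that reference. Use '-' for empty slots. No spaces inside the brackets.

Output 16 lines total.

F [2,-,-]
H [2,-,-]
F [2,5,-]
F [2,5,3]
F [4,5,3]
H [4,5,3]
F [4,1,3]
F [4,1,2]
H [4,1,2]
F [5,1,2]
F [5,4,2]
F [5,4,1]
F [2,4,1]
H [2,4,1]
H [2,4,1]
H [2,4,1]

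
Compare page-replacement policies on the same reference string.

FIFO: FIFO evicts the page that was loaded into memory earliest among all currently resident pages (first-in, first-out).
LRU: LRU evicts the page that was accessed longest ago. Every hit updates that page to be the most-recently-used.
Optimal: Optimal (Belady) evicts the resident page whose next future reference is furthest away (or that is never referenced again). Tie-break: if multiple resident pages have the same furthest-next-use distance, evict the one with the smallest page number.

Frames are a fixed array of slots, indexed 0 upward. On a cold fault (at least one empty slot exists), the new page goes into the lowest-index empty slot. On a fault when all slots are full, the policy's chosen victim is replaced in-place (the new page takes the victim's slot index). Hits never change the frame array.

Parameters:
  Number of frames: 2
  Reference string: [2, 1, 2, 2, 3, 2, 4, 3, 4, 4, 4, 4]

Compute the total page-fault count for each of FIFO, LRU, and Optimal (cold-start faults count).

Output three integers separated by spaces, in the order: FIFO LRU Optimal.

--- FIFO ---
  step 0: ref 2 -> FAULT, frames=[2,-] (faults so far: 1)
  step 1: ref 1 -> FAULT, frames=[2,1] (faults so far: 2)
  step 2: ref 2 -> HIT, frames=[2,1] (faults so far: 2)
  step 3: ref 2 -> HIT, frames=[2,1] (faults so far: 2)
  step 4: ref 3 -> FAULT, evict 2, frames=[3,1] (faults so far: 3)
  step 5: ref 2 -> FAULT, evict 1, frames=[3,2] (faults so far: 4)
  step 6: ref 4 -> FAULT, evict 3, frames=[4,2] (faults so far: 5)
  step 7: ref 3 -> FAULT, evict 2, frames=[4,3] (faults so far: 6)
  step 8: ref 4 -> HIT, frames=[4,3] (faults so far: 6)
  step 9: ref 4 -> HIT, frames=[4,3] (faults so far: 6)
  step 10: ref 4 -> HIT, frames=[4,3] (faults so far: 6)
  step 11: ref 4 -> HIT, frames=[4,3] (faults so far: 6)
  FIFO total faults: 6
--- LRU ---
  step 0: ref 2 -> FAULT, frames=[2,-] (faults so far: 1)
  step 1: ref 1 -> FAULT, frames=[2,1] (faults so far: 2)
  step 2: ref 2 -> HIT, frames=[2,1] (faults so far: 2)
  step 3: ref 2 -> HIT, frames=[2,1] (faults so far: 2)
  step 4: ref 3 -> FAULT, evict 1, frames=[2,3] (faults so far: 3)
  step 5: ref 2 -> HIT, frames=[2,3] (faults so far: 3)
  step 6: ref 4 -> FAULT, evict 3, frames=[2,4] (faults so far: 4)
  step 7: ref 3 -> FAULT, evict 2, frames=[3,4] (faults so far: 5)
  step 8: ref 4 -> HIT, frames=[3,4] (faults so far: 5)
  step 9: ref 4 -> HIT, frames=[3,4] (faults so far: 5)
  step 10: ref 4 -> HIT, frames=[3,4] (faults so far: 5)
  step 11: ref 4 -> HIT, frames=[3,4] (faults so far: 5)
  LRU total faults: 5
--- Optimal ---
  step 0: ref 2 -> FAULT, frames=[2,-] (faults so far: 1)
  step 1: ref 1 -> FAULT, frames=[2,1] (faults so far: 2)
  step 2: ref 2 -> HIT, frames=[2,1] (faults so far: 2)
  step 3: ref 2 -> HIT, frames=[2,1] (faults so far: 2)
  step 4: ref 3 -> FAULT, evict 1, frames=[2,3] (faults so far: 3)
  step 5: ref 2 -> HIT, frames=[2,3] (faults so far: 3)
  step 6: ref 4 -> FAULT, evict 2, frames=[4,3] (faults so far: 4)
  step 7: ref 3 -> HIT, frames=[4,3] (faults so far: 4)
  step 8: ref 4 -> HIT, frames=[4,3] (faults so far: 4)
  step 9: ref 4 -> HIT, frames=[4,3] (faults so far: 4)
  step 10: ref 4 -> HIT, frames=[4,3] (faults so far: 4)
  step 11: ref 4 -> HIT, frames=[4,3] (faults so far: 4)
  Optimal total faults: 4

Answer: 6 5 4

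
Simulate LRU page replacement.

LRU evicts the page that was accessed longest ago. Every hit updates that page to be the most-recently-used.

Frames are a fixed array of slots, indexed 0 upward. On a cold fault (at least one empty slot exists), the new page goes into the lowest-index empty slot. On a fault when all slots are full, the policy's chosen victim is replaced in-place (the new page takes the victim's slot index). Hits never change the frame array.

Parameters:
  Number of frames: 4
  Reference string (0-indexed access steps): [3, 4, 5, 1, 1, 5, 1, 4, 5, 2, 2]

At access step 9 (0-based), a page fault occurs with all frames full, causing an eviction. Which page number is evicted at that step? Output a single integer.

Step 0: ref 3 -> FAULT, frames=[3,-,-,-]
Step 1: ref 4 -> FAULT, frames=[3,4,-,-]
Step 2: ref 5 -> FAULT, frames=[3,4,5,-]
Step 3: ref 1 -> FAULT, frames=[3,4,5,1]
Step 4: ref 1 -> HIT, frames=[3,4,5,1]
Step 5: ref 5 -> HIT, frames=[3,4,5,1]
Step 6: ref 1 -> HIT, frames=[3,4,5,1]
Step 7: ref 4 -> HIT, frames=[3,4,5,1]
Step 8: ref 5 -> HIT, frames=[3,4,5,1]
Step 9: ref 2 -> FAULT, evict 3, frames=[2,4,5,1]
At step 9: evicted page 3

Answer: 3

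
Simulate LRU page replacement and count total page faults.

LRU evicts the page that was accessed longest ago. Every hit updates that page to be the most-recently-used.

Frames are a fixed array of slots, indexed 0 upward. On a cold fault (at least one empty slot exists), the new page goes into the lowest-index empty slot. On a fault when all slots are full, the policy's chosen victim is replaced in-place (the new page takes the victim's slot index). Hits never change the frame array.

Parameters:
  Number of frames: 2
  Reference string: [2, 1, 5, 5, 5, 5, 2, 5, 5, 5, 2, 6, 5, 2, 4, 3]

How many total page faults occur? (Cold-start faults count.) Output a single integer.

Answer: 9

Derivation:
Step 0: ref 2 → FAULT, frames=[2,-]
Step 1: ref 1 → FAULT, frames=[2,1]
Step 2: ref 5 → FAULT (evict 2), frames=[5,1]
Step 3: ref 5 → HIT, frames=[5,1]
Step 4: ref 5 → HIT, frames=[5,1]
Step 5: ref 5 → HIT, frames=[5,1]
Step 6: ref 2 → FAULT (evict 1), frames=[5,2]
Step 7: ref 5 → HIT, frames=[5,2]
Step 8: ref 5 → HIT, frames=[5,2]
Step 9: ref 5 → HIT, frames=[5,2]
Step 10: ref 2 → HIT, frames=[5,2]
Step 11: ref 6 → FAULT (evict 5), frames=[6,2]
Step 12: ref 5 → FAULT (evict 2), frames=[6,5]
Step 13: ref 2 → FAULT (evict 6), frames=[2,5]
Step 14: ref 4 → FAULT (evict 5), frames=[2,4]
Step 15: ref 3 → FAULT (evict 2), frames=[3,4]
Total faults: 9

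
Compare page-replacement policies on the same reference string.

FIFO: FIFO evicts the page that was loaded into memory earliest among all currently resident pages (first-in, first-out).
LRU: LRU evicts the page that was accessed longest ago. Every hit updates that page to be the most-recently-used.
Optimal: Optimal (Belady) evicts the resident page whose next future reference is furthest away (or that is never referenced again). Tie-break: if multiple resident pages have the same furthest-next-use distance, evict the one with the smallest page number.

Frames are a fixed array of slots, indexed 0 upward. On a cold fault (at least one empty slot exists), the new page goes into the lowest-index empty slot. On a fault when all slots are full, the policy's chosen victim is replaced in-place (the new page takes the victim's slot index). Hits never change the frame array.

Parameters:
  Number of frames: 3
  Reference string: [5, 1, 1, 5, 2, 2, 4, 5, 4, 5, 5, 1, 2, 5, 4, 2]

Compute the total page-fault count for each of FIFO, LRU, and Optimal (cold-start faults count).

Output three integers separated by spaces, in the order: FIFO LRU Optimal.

--- FIFO ---
  step 0: ref 5 -> FAULT, frames=[5,-,-] (faults so far: 1)
  step 1: ref 1 -> FAULT, frames=[5,1,-] (faults so far: 2)
  step 2: ref 1 -> HIT, frames=[5,1,-] (faults so far: 2)
  step 3: ref 5 -> HIT, frames=[5,1,-] (faults so far: 2)
  step 4: ref 2 -> FAULT, frames=[5,1,2] (faults so far: 3)
  step 5: ref 2 -> HIT, frames=[5,1,2] (faults so far: 3)
  step 6: ref 4 -> FAULT, evict 5, frames=[4,1,2] (faults so far: 4)
  step 7: ref 5 -> FAULT, evict 1, frames=[4,5,2] (faults so far: 5)
  step 8: ref 4 -> HIT, frames=[4,5,2] (faults so far: 5)
  step 9: ref 5 -> HIT, frames=[4,5,2] (faults so far: 5)
  step 10: ref 5 -> HIT, frames=[4,5,2] (faults so far: 5)
  step 11: ref 1 -> FAULT, evict 2, frames=[4,5,1] (faults so far: 6)
  step 12: ref 2 -> FAULT, evict 4, frames=[2,5,1] (faults so far: 7)
  step 13: ref 5 -> HIT, frames=[2,5,1] (faults so far: 7)
  step 14: ref 4 -> FAULT, evict 5, frames=[2,4,1] (faults so far: 8)
  step 15: ref 2 -> HIT, frames=[2,4,1] (faults so far: 8)
  FIFO total faults: 8
--- LRU ---
  step 0: ref 5 -> FAULT, frames=[5,-,-] (faults so far: 1)
  step 1: ref 1 -> FAULT, frames=[5,1,-] (faults so far: 2)
  step 2: ref 1 -> HIT, frames=[5,1,-] (faults so far: 2)
  step 3: ref 5 -> HIT, frames=[5,1,-] (faults so far: 2)
  step 4: ref 2 -> FAULT, frames=[5,1,2] (faults so far: 3)
  step 5: ref 2 -> HIT, frames=[5,1,2] (faults so far: 3)
  step 6: ref 4 -> FAULT, evict 1, frames=[5,4,2] (faults so far: 4)
  step 7: ref 5 -> HIT, frames=[5,4,2] (faults so far: 4)
  step 8: ref 4 -> HIT, frames=[5,4,2] (faults so far: 4)
  step 9: ref 5 -> HIT, frames=[5,4,2] (faults so far: 4)
  step 10: ref 5 -> HIT, frames=[5,4,2] (faults so far: 4)
  step 11: ref 1 -> FAULT, evict 2, frames=[5,4,1] (faults so far: 5)
  step 12: ref 2 -> FAULT, evict 4, frames=[5,2,1] (faults so far: 6)
  step 13: ref 5 -> HIT, frames=[5,2,1] (faults so far: 6)
  step 14: ref 4 -> FAULT, evict 1, frames=[5,2,4] (faults so far: 7)
  step 15: ref 2 -> HIT, frames=[5,2,4] (faults so far: 7)
  LRU total faults: 7
--- Optimal ---
  step 0: ref 5 -> FAULT, frames=[5,-,-] (faults so far: 1)
  step 1: ref 1 -> FAULT, frames=[5,1,-] (faults so far: 2)
  step 2: ref 1 -> HIT, frames=[5,1,-] (faults so far: 2)
  step 3: ref 5 -> HIT, frames=[5,1,-] (faults so far: 2)
  step 4: ref 2 -> FAULT, frames=[5,1,2] (faults so far: 3)
  step 5: ref 2 -> HIT, frames=[5,1,2] (faults so far: 3)
  step 6: ref 4 -> FAULT, evict 2, frames=[5,1,4] (faults so far: 4)
  step 7: ref 5 -> HIT, frames=[5,1,4] (faults so far: 4)
  step 8: ref 4 -> HIT, frames=[5,1,4] (faults so far: 4)
  step 9: ref 5 -> HIT, frames=[5,1,4] (faults so far: 4)
  step 10: ref 5 -> HIT, frames=[5,1,4] (faults so far: 4)
  step 11: ref 1 -> HIT, frames=[5,1,4] (faults so far: 4)
  step 12: ref 2 -> FAULT, evict 1, frames=[5,2,4] (faults so far: 5)
  step 13: ref 5 -> HIT, frames=[5,2,4] (faults so far: 5)
  step 14: ref 4 -> HIT, frames=[5,2,4] (faults so far: 5)
  step 15: ref 2 -> HIT, frames=[5,2,4] (faults so far: 5)
  Optimal total faults: 5

Answer: 8 7 5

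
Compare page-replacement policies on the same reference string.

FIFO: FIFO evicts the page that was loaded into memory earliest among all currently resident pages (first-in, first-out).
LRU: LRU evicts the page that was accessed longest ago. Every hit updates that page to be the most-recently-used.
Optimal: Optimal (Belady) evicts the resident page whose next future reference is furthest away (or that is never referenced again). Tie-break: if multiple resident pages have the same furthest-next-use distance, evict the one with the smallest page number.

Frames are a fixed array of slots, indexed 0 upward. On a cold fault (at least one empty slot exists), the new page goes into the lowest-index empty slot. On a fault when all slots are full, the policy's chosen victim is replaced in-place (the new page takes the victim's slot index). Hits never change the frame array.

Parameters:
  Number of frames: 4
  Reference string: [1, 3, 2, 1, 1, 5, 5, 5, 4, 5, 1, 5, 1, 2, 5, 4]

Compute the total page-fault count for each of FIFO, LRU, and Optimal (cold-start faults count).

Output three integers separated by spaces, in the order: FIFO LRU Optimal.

Answer: 6 5 5

Derivation:
--- FIFO ---
  step 0: ref 1 -> FAULT, frames=[1,-,-,-] (faults so far: 1)
  step 1: ref 3 -> FAULT, frames=[1,3,-,-] (faults so far: 2)
  step 2: ref 2 -> FAULT, frames=[1,3,2,-] (faults so far: 3)
  step 3: ref 1 -> HIT, frames=[1,3,2,-] (faults so far: 3)
  step 4: ref 1 -> HIT, frames=[1,3,2,-] (faults so far: 3)
  step 5: ref 5 -> FAULT, frames=[1,3,2,5] (faults so far: 4)
  step 6: ref 5 -> HIT, frames=[1,3,2,5] (faults so far: 4)
  step 7: ref 5 -> HIT, frames=[1,3,2,5] (faults so far: 4)
  step 8: ref 4 -> FAULT, evict 1, frames=[4,3,2,5] (faults so far: 5)
  step 9: ref 5 -> HIT, frames=[4,3,2,5] (faults so far: 5)
  step 10: ref 1 -> FAULT, evict 3, frames=[4,1,2,5] (faults so far: 6)
  step 11: ref 5 -> HIT, frames=[4,1,2,5] (faults so far: 6)
  step 12: ref 1 -> HIT, frames=[4,1,2,5] (faults so far: 6)
  step 13: ref 2 -> HIT, frames=[4,1,2,5] (faults so far: 6)
  step 14: ref 5 -> HIT, frames=[4,1,2,5] (faults so far: 6)
  step 15: ref 4 -> HIT, frames=[4,1,2,5] (faults so far: 6)
  FIFO total faults: 6
--- LRU ---
  step 0: ref 1 -> FAULT, frames=[1,-,-,-] (faults so far: 1)
  step 1: ref 3 -> FAULT, frames=[1,3,-,-] (faults so far: 2)
  step 2: ref 2 -> FAULT, frames=[1,3,2,-] (faults so far: 3)
  step 3: ref 1 -> HIT, frames=[1,3,2,-] (faults so far: 3)
  step 4: ref 1 -> HIT, frames=[1,3,2,-] (faults so far: 3)
  step 5: ref 5 -> FAULT, frames=[1,3,2,5] (faults so far: 4)
  step 6: ref 5 -> HIT, frames=[1,3,2,5] (faults so far: 4)
  step 7: ref 5 -> HIT, frames=[1,3,2,5] (faults so far: 4)
  step 8: ref 4 -> FAULT, evict 3, frames=[1,4,2,5] (faults so far: 5)
  step 9: ref 5 -> HIT, frames=[1,4,2,5] (faults so far: 5)
  step 10: ref 1 -> HIT, frames=[1,4,2,5] (faults so far: 5)
  step 11: ref 5 -> HIT, frames=[1,4,2,5] (faults so far: 5)
  step 12: ref 1 -> HIT, frames=[1,4,2,5] (faults so far: 5)
  step 13: ref 2 -> HIT, frames=[1,4,2,5] (faults so far: 5)
  step 14: ref 5 -> HIT, frames=[1,4,2,5] (faults so far: 5)
  step 15: ref 4 -> HIT, frames=[1,4,2,5] (faults so far: 5)
  LRU total faults: 5
--- Optimal ---
  step 0: ref 1 -> FAULT, frames=[1,-,-,-] (faults so far: 1)
  step 1: ref 3 -> FAULT, frames=[1,3,-,-] (faults so far: 2)
  step 2: ref 2 -> FAULT, frames=[1,3,2,-] (faults so far: 3)
  step 3: ref 1 -> HIT, frames=[1,3,2,-] (faults so far: 3)
  step 4: ref 1 -> HIT, frames=[1,3,2,-] (faults so far: 3)
  step 5: ref 5 -> FAULT, frames=[1,3,2,5] (faults so far: 4)
  step 6: ref 5 -> HIT, frames=[1,3,2,5] (faults so far: 4)
  step 7: ref 5 -> HIT, frames=[1,3,2,5] (faults so far: 4)
  step 8: ref 4 -> FAULT, evict 3, frames=[1,4,2,5] (faults so far: 5)
  step 9: ref 5 -> HIT, frames=[1,4,2,5] (faults so far: 5)
  step 10: ref 1 -> HIT, frames=[1,4,2,5] (faults so far: 5)
  step 11: ref 5 -> HIT, frames=[1,4,2,5] (faults so far: 5)
  step 12: ref 1 -> HIT, frames=[1,4,2,5] (faults so far: 5)
  step 13: ref 2 -> HIT, frames=[1,4,2,5] (faults so far: 5)
  step 14: ref 5 -> HIT, frames=[1,4,2,5] (faults so far: 5)
  step 15: ref 4 -> HIT, frames=[1,4,2,5] (faults so far: 5)
  Optimal total faults: 5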